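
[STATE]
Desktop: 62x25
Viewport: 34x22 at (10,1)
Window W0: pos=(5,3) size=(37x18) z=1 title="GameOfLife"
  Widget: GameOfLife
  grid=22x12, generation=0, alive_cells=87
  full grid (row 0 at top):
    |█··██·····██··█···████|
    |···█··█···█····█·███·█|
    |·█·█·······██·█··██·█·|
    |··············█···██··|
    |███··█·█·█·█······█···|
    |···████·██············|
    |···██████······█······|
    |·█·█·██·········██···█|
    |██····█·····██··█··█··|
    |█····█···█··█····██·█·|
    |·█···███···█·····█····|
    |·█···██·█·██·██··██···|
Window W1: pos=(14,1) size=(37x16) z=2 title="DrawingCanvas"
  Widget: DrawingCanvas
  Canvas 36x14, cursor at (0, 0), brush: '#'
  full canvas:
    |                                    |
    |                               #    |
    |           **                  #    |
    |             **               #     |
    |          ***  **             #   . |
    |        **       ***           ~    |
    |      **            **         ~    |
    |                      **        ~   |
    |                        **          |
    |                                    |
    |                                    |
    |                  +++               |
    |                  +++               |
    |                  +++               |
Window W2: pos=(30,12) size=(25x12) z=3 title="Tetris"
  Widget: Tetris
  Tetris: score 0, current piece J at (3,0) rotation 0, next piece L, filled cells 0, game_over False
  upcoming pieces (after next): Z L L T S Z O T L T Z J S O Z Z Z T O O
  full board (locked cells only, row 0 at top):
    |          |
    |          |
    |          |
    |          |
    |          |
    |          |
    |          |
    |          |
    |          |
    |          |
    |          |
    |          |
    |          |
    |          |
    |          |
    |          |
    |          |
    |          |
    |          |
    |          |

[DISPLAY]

    ┏━━━━━━━━━━━━━━━━━━━━━━━━━━━━━
    ┃ DrawingCanvas               
━━━━┠─────────────────────────────
eOfL┃+                            
────┃                             
 0  ┃           **                
█···┃             **              
··█·┃          ***  **            
····┃        **       ***         
····┃      **            **       
·█·█┃                      **     
███·┃               ┏━━━━━━━━━━━━━
████┃               ┃ Tetris      
·██·┃               ┠─────────────
··█·┃               ┃          │Ne
·█··┗━━━━━━━━━━━━━━━┃          │  
·███···█·····█····  ┃          │▒▒
·██·█·██·██··██···  ┃          │  
                    ┃          │  
━━━━━━━━━━━━━━━━━━━━┃          │  
                    ┃          │Sc
                    ┃          │0 


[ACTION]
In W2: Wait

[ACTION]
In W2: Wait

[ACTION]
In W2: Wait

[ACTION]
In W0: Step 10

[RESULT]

    ┏━━━━━━━━━━━━━━━━━━━━━━━━━━━━━
    ┃ DrawingCanvas               
━━━━┠─────────────────────────────
eOfL┃+                            
────┃                             
 10 ┃           **                
····┃             **              
····┃          ***  **            
····┃        **       ***         
····┃      **            **       
····┃                      **     
···█┃               ┏━━━━━━━━━━━━━
···█┃               ┃ Tetris      
····┃               ┠─────────────
····┃               ┃          │Ne
····┗━━━━━━━━━━━━━━━┃          │  
··········█·█████·  ┃          │▒▒
···········█·██···  ┃          │  
                    ┃          │  
━━━━━━━━━━━━━━━━━━━━┃          │  
                    ┃          │Sc
                    ┃          │0 


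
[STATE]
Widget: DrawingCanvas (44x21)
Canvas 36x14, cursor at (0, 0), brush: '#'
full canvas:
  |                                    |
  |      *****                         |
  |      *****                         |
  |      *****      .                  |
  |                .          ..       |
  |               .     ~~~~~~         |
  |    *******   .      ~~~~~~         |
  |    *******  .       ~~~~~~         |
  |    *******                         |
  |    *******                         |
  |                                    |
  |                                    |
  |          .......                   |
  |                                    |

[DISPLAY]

+                                           
      *****                                 
      *****                                 
      *****      .                          
                .          ..               
               .     ~~~~~~                 
    *******   .      ~~~~~~                 
    *******  .       ~~~~~~                 
    *******                                 
    *******                                 
                                            
                                            
          .......                           
                                            
                                            
                                            
                                            
                                            
                                            
                                            
                                            


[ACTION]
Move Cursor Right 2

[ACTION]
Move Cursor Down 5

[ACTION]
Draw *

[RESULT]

                                            
      *****                                 
      *****                                 
      *****      .                          
                .          ..               
  *            .     ~~~~~~                 
    *******   .      ~~~~~~                 
    *******  .       ~~~~~~                 
    *******                                 
    *******                                 
                                            
                                            
          .......                           
                                            
                                            
                                            
                                            
                                            
                                            
                                            
                                            


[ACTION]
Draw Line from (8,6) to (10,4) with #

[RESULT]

                                            
      *****                                 
      *****                                 
      *****      .                          
                .          ..               
  *            .     ~~~~~~                 
    *******   .      ~~~~~~                 
    *******  .       ~~~~~~                 
    **#****                                 
    *#*****                                 
    #                                       
                                            
          .......                           
                                            
                                            
                                            
                                            
                                            
                                            
                                            
                                            


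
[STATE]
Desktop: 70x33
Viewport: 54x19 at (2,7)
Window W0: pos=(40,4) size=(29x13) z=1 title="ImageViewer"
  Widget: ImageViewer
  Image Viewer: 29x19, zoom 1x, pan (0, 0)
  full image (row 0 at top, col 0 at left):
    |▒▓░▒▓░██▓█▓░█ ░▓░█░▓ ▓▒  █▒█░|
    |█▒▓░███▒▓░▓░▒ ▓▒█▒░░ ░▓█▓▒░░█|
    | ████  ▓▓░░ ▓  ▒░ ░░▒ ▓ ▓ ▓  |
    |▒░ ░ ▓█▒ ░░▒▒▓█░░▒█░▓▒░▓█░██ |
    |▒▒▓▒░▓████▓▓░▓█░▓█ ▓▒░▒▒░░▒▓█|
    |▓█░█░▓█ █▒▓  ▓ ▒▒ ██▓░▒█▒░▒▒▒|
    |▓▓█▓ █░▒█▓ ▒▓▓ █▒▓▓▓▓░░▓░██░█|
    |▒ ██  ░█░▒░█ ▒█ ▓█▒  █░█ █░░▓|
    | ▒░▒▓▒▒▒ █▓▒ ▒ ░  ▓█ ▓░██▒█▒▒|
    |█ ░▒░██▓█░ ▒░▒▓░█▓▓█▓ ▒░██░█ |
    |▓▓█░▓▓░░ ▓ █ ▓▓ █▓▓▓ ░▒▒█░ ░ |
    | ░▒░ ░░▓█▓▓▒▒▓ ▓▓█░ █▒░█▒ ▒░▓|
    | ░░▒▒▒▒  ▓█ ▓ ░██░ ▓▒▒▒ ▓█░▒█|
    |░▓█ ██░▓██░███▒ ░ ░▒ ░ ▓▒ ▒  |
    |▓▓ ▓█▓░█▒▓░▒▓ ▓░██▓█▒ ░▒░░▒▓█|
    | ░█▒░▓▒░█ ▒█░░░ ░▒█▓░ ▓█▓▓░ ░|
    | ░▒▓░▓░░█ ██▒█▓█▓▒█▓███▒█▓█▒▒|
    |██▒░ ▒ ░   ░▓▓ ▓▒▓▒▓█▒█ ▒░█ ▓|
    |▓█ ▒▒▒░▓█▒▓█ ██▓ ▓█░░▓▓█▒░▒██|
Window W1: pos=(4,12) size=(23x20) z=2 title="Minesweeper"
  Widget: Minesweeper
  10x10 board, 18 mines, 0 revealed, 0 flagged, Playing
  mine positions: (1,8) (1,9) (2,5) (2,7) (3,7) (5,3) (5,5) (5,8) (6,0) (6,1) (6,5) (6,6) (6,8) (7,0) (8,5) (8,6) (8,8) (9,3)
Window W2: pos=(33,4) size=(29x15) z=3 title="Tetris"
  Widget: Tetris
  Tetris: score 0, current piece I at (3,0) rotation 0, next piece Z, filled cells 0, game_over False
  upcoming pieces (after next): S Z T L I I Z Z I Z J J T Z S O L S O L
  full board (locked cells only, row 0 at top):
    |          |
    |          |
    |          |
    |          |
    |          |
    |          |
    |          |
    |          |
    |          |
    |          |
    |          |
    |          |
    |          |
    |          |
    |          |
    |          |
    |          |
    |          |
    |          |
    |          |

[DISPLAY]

                               ┃          │Next:      
                               ┃          │▓▓         
                               ┃          │ ▓▓        
                               ┃          │           
                               ┃          │           
  ┏━━━━━━━━━━━━━━━━━━━━━┓      ┃          │           
  ┃ Minesweeper         ┃      ┃          │Score:     
  ┠─────────────────────┨      ┃          │0          
  ┃■■■■■■■■■■           ┃      ┃          │           
  ┃■■■■■■■■■■           ┃      ┃          │           
  ┃■■■■■■■■■■           ┃      ┃          │           
  ┃■■■■■■■■■■           ┃      ┗━━━━━━━━━━━━━━━━━━━━━━
  ┃■■■■■■■■■■           ┃                             
  ┃■■■■■■■■■■           ┃                             
  ┃■■■■■■■■■■           ┃                             
  ┃■■■■■■■■■■           ┃                             
  ┃■■■■■■■■■■           ┃                             
  ┃■■■■■■■■■■           ┃                             
  ┃                     ┃                             


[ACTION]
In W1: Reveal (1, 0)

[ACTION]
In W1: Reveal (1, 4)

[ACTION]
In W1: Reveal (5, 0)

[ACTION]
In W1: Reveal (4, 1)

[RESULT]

                               ┃          │Next:      
                               ┃          │▓▓         
                               ┃          │ ▓▓        
                               ┃          │           
                               ┃          │           
  ┏━━━━━━━━━━━━━━━━━━━━━┓      ┃          │           
  ┃ Minesweeper         ┃      ┃          │Score:     
  ┠─────────────────────┨      ┃          │0          
  ┃       1■■           ┃      ┃          │           
  ┃    1122■■           ┃      ┃          │           
  ┃    1■■■■■           ┃      ┃          │           
  ┃    1■■■■■           ┃      ┗━━━━━━━━━━━━━━━━━━━━━━
  ┃  112■■■■■           ┃                             
  ┃222■■■■■■■           ┃                             
  ┃■■■■■■■■■■           ┃                             
  ┃■■■■■■■■■■           ┃                             
  ┃■■■■■■■■■■           ┃                             
  ┃■■■■■■■■■■           ┃                             
  ┃                     ┃                             


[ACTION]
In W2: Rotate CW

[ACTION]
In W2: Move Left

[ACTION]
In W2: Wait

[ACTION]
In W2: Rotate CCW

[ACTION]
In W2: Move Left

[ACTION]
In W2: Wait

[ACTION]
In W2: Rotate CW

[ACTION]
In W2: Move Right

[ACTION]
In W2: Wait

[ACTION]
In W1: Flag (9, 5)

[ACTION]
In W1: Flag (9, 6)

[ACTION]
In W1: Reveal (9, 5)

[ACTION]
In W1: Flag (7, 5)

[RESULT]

                               ┃          │Next:      
                               ┃          │▓▓         
                               ┃          │ ▓▓        
                               ┃          │           
                               ┃          │           
  ┏━━━━━━━━━━━━━━━━━━━━━┓      ┃          │           
  ┃ Minesweeper         ┃      ┃          │Score:     
  ┠─────────────────────┨      ┃          │0          
  ┃       1■■           ┃      ┃          │           
  ┃    1122■■           ┃      ┃          │           
  ┃    1■■■■■           ┃      ┃          │           
  ┃    1■■■■■           ┃      ┗━━━━━━━━━━━━━━━━━━━━━━
  ┃  112■■■■■           ┃                             
  ┃222■■■■■■■           ┃                             
  ┃■■■■■■■■■■           ┃                             
  ┃■■■■■⚑■■■■           ┃                             
  ┃■■■■■■■■■■           ┃                             
  ┃■■■■■⚑⚑■■■           ┃                             
  ┃                     ┃                             


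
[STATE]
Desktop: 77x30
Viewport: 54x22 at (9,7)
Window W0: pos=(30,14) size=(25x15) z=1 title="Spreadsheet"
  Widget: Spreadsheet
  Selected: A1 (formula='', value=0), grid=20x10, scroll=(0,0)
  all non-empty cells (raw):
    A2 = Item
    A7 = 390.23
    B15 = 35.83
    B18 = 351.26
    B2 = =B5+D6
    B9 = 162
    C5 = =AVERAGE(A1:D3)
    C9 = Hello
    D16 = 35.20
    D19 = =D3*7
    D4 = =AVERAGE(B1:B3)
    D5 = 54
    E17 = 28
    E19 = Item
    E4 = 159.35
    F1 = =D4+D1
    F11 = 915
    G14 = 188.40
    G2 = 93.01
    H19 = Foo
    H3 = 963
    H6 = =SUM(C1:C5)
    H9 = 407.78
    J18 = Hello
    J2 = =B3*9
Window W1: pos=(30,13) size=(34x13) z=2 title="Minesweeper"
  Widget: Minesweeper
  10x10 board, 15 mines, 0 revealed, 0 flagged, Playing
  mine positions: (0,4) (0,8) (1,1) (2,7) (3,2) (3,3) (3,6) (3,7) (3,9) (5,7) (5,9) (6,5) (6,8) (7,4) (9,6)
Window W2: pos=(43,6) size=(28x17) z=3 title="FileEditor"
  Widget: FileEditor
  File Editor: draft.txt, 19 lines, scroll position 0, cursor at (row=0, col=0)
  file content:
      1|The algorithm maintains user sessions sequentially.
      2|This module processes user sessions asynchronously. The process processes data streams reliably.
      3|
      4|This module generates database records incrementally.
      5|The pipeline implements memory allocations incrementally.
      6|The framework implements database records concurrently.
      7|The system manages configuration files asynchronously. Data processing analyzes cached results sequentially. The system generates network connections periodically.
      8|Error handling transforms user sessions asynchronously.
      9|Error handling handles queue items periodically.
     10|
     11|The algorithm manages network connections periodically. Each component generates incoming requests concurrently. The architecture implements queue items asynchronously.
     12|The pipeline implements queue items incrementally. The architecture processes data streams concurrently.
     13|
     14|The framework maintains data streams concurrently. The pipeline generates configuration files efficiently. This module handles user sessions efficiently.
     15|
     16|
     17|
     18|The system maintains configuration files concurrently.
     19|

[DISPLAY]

                                  ┃ FileEditor        
                                  ┠───────────────────
                                  ┃█he algorithm maint
                                  ┃This module process
                                  ┃                   
                                  ┃This module generat
                     ┏━━━━━━━━━━━━┃The pipeline implem
                     ┃ Minesweeper┃The framework imple
                     ┠────────────┃The system manages 
                     ┃■■■■■■■■■■  ┃Error handling tran
                     ┃■■■■■■■■■■  ┃Error handling hand
                     ┃■■■■■■■■■■  ┃                   
                     ┃■■■■■■■■■■  ┃The algorithm manag
                     ┃■■■■■■■■■■  ┃The pipeline implem
                     ┃■■■■■■■■■■  ┃                   
                     ┃■■■■■■■■■■  ┗━━━━━━━━━━━━━━━━━━━
                     ┃■■■■■■■■■■                      
                     ┃■■■■■■■■■■                      
                     ┗━━━━━━━━━━━━━━━━━━━━━━━━━━━━━━━━
                     ┃  7   390.23       0   ┃        
                     ┃  8        0       0   ┃        
                     ┗━━━━━━━━━━━━━━━━━━━━━━━┛        


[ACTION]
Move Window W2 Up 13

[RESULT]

                                  ┃The pipeline implem
                                  ┃The framework imple
                                  ┃The system manages 
                                  ┃Error handling tran
                                  ┃Error handling hand
                                  ┃                   
                     ┏━━━━━━━━━━━━┃The algorithm manag
                     ┃ Minesweeper┃The pipeline implem
                     ┠────────────┃                   
                     ┃■■■■■■■■■■  ┗━━━━━━━━━━━━━━━━━━━
                     ┃■■■■■■■■■■                      
                     ┃■■■■■■■■■■                      
                     ┃■■■■■■■■■■                      
                     ┃■■■■■■■■■■                      
                     ┃■■■■■■■■■■                      
                     ┃■■■■■■■■■■                      
                     ┃■■■■■■■■■■                      
                     ┃■■■■■■■■■■                      
                     ┗━━━━━━━━━━━━━━━━━━━━━━━━━━━━━━━━
                     ┃  7   390.23       0   ┃        
                     ┃  8        0       0   ┃        
                     ┗━━━━━━━━━━━━━━━━━━━━━━━┛        


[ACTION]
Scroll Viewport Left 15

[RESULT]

                                           ┃The pipeli
                                           ┃The framew
                                           ┃The system
                                           ┃Error hand
                                           ┃Error hand
                                           ┃          
                              ┏━━━━━━━━━━━━┃The algori
                              ┃ Minesweeper┃The pipeli
                              ┠────────────┃          
                              ┃■■■■■■■■■■  ┗━━━━━━━━━━
                              ┃■■■■■■■■■■             
                              ┃■■■■■■■■■■             
                              ┃■■■■■■■■■■             
                              ┃■■■■■■■■■■             
                              ┃■■■■■■■■■■             
                              ┃■■■■■■■■■■             
                              ┃■■■■■■■■■■             
                              ┃■■■■■■■■■■             
                              ┗━━━━━━━━━━━━━━━━━━━━━━━
                              ┃  7   390.23       0   
                              ┃  8        0       0   
                              ┗━━━━━━━━━━━━━━━━━━━━━━━


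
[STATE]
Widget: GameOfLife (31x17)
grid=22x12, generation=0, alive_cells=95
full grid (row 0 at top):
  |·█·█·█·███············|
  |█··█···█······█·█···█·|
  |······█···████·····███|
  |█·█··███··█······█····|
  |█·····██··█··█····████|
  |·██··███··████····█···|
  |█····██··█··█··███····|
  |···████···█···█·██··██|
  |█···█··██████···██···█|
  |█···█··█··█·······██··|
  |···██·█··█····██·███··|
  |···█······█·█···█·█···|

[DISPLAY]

Gen: 0                         
·█·█·█·███············         
█··█···█······█·█···█·         
······█···████·····███         
█·█··███··█······█····         
█·····██··█··█····████         
·██··███··████····█···         
█····██··█··█··███····         
···████···█···█·██··██         
█···█··██████···██···█         
█···█··█··█·······██··         
···██·█··█····██·███··         
···█······█·█···█·█···         
                               
                               
                               
                               


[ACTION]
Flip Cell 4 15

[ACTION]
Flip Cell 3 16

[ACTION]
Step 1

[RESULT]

Gen: 1                         
··█·█·███·············         
··█·█··█·█████·····███         
·█···█····████·███·███         
·█···█···██··██·██····         
█·█·····███··██·█·███·         
██······███··█·█··█·█·         
·███·····█··█·██··█···         
···█········██····█·██         
·······██······██··█·█         
····█·██·······█···██·         
···███···███···██·····         
···██··········██·██··         
                               
                               
                               
                               


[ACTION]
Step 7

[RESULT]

Gen: 8                         
····█·················         
····█·█···············         
·····█·████████·····██         
██····█··███████······         
█····█·██·█·█··██···██         
█······█·█···███·····█         
█··█····██···██······█         
·········█···········█         
···█·····█·······█··██         
·········█·······█···█         
········█······█·····█         
··················████         
                               
                               
                               
                               


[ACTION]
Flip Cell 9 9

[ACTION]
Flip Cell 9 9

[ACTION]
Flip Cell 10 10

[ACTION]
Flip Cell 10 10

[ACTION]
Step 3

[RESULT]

Gen: 11                        
·····████···█·········         
····█··█·····█········         
····██··█···█·········         
······███··█···█·█····         
··········█···█··█····         
······█··██····█·█····         
········█··█··········         
······················         
····················██         
··················██·█         
·····················█         
··················██··         
                               
                               
                               
                               


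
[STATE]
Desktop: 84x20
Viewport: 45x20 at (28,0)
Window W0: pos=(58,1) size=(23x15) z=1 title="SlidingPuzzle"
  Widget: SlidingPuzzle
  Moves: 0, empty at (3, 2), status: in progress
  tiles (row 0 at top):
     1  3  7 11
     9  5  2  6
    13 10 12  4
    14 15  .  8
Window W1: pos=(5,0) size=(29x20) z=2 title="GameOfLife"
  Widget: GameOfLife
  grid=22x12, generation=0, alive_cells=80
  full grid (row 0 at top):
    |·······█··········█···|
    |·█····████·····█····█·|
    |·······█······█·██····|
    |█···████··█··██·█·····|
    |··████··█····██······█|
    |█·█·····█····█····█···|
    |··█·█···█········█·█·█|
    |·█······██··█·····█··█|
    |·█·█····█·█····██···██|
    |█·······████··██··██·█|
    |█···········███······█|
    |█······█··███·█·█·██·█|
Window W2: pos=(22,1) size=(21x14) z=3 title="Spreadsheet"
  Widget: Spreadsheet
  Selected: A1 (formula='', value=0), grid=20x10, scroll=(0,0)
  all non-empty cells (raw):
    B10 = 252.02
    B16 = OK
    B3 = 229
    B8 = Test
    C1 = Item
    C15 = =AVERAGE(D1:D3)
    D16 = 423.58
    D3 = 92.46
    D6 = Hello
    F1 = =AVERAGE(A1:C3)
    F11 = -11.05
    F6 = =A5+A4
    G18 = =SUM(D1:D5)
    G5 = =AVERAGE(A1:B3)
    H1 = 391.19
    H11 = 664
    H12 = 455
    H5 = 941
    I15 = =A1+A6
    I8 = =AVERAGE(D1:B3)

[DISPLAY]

━━━━━┓                                       
━━━━━━━━━━━━━━┓               ┏━━━━━━━━━━━━━━
adsheet       ┃               ┃ SlidingPuzzle
──────────────┨               ┠──────────────
              ┃               ┃┌────┬────┬───
  A       B   ┃               ┃│  1 │  3 │  7
--------------┃               ┃├────┼────┼───
    [0]       ┃               ┃│  9 │  5 │  2
      0       ┃               ┃├────┼────┼───
      0     22┃               ┃│ 13 │ 10 │ 12
      0       ┃               ┃├────┼────┼───
      0       ┃               ┃│ 14 │ 15 │   
      0       ┃               ┃└────┴────┴───
      0       ┃               ┃Moves: 0      
━━━━━━━━━━━━━━┛               ┃              
     ┃                        ┗━━━━━━━━━━━━━━
     ┃                                       
     ┃                                       
     ┃                                       
━━━━━┛                                       


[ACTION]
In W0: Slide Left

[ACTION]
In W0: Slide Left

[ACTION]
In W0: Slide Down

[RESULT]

━━━━━┓                                       
━━━━━━━━━━━━━━┓               ┏━━━━━━━━━━━━━━
adsheet       ┃               ┃ SlidingPuzzle
──────────────┨               ┠──────────────
              ┃               ┃┌────┬────┬───
  A       B   ┃               ┃│  1 │  3 │  7
--------------┃               ┃├────┼────┼───
    [0]       ┃               ┃│  9 │  5 │  2
      0       ┃               ┃├────┼────┼───
      0     22┃               ┃│ 13 │ 10 │ 12
      0       ┃               ┃├────┼────┼───
      0       ┃               ┃│ 14 │ 15 │  8
      0       ┃               ┃└────┴────┴───
      0       ┃               ┃Moves: 2      
━━━━━━━━━━━━━━┛               ┃              
     ┃                        ┗━━━━━━━━━━━━━━
     ┃                                       
     ┃                                       
     ┃                                       
━━━━━┛                                       


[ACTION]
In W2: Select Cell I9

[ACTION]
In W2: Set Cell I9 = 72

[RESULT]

━━━━━┓                                       
━━━━━━━━━━━━━━┓               ┏━━━━━━━━━━━━━━
adsheet       ┃               ┃ SlidingPuzzle
──────────────┨               ┠──────────────
2             ┃               ┃┌────┬────┬───
  A       B   ┃               ┃│  1 │  3 │  7
--------------┃               ┃├────┼────┼───
      0       ┃               ┃│  9 │  5 │  2
      0       ┃               ┃├────┼────┼───
      0     22┃               ┃│ 13 │ 10 │ 12
      0       ┃               ┃├────┼────┼───
      0       ┃               ┃│ 14 │ 15 │  8
      0       ┃               ┃└────┴────┴───
      0       ┃               ┃Moves: 2      
━━━━━━━━━━━━━━┛               ┃              
     ┃                        ┗━━━━━━━━━━━━━━
     ┃                                       
     ┃                                       
     ┃                                       
━━━━━┛                                       


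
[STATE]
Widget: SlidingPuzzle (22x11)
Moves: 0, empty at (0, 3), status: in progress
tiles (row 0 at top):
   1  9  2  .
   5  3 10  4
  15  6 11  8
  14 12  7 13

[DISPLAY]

┌────┬────┬────┬────┐ 
│  1 │  9 │  2 │    │ 
├────┼────┼────┼────┤ 
│  5 │  3 │ 10 │  4 │ 
├────┼────┼────┼────┤ 
│ 15 │  6 │ 11 │  8 │ 
├────┼────┼────┼────┤ 
│ 14 │ 12 │  7 │ 13 │ 
└────┴────┴────┴────┘ 
Moves: 0              
                      


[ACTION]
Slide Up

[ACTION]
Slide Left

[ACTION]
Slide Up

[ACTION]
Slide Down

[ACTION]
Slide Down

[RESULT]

┌────┬────┬────┬────┐ 
│  1 │  9 │  2 │    │ 
├────┼────┼────┼────┤ 
│  5 │  3 │ 10 │  4 │ 
├────┼────┼────┼────┤ 
│ 15 │  6 │ 11 │  8 │ 
├────┼────┼────┼────┤ 
│ 14 │ 12 │  7 │ 13 │ 
└────┴────┴────┴────┘ 
Moves: 4              
                      


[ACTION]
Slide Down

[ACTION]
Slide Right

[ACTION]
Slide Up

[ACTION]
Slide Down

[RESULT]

┌────┬────┬────┬────┐ 
│  1 │  9 │    │  2 │ 
├────┼────┼────┼────┤ 
│  5 │  3 │ 10 │  4 │ 
├────┼────┼────┼────┤ 
│ 15 │  6 │ 11 │  8 │ 
├────┼────┼────┼────┤ 
│ 14 │ 12 │  7 │ 13 │ 
└────┴────┴────┴────┘ 
Moves: 7              
                      


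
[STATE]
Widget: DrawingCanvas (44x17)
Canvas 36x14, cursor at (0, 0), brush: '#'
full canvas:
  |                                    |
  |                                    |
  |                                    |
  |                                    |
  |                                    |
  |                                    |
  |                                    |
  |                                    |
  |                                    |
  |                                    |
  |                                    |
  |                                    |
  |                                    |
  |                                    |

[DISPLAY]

+                                           
                                            
                                            
                                            
                                            
                                            
                                            
                                            
                                            
                                            
                                            
                                            
                                            
                                            
                                            
                                            
                                            


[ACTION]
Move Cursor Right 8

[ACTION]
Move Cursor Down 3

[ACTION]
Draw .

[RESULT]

                                            
                                            
                                            
        .                                   
                                            
                                            
                                            
                                            
                                            
                                            
                                            
                                            
                                            
                                            
                                            
                                            
                                            


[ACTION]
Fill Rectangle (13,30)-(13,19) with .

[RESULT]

                                            
                                            
                                            
        .                                   
                                            
                                            
                                            
                                            
                                            
                                            
                                            
                                            
                                            
                   ............             
                                            
                                            
                                            


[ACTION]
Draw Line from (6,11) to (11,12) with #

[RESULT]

                                            
                                            
                                            
        .                                   
                                            
                                            
           #                                
           #                                
           #                                
            #                               
            #                               
            #                               
                                            
                   ............             
                                            
                                            
                                            


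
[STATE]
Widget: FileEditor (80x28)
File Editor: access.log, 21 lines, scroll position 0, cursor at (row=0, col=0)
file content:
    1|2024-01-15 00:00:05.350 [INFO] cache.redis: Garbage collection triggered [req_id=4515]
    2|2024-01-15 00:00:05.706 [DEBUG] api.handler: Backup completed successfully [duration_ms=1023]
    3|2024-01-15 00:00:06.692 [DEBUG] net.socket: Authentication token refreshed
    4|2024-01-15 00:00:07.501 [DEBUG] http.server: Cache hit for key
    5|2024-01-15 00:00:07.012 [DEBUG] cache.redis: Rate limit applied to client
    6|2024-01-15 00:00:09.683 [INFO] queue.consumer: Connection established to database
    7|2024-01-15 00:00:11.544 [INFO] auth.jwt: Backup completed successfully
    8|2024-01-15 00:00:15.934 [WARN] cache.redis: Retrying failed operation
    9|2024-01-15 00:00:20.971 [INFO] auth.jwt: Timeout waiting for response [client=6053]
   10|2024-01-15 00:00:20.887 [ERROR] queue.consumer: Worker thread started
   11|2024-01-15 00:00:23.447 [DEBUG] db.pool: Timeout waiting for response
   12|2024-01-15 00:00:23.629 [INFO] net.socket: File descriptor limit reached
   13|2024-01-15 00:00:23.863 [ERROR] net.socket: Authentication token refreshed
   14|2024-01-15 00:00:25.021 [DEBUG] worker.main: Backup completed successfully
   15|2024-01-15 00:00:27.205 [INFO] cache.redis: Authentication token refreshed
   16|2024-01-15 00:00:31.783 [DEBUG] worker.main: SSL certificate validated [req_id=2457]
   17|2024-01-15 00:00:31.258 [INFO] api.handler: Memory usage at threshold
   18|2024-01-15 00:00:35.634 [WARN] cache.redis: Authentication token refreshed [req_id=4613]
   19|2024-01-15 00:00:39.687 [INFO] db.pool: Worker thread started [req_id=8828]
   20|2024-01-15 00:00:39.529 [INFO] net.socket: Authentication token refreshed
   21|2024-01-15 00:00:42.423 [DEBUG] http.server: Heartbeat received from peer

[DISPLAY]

█024-01-15 00:00:05.350 [INFO] cache.redis: Garbage collection triggered [req_i▲
2024-01-15 00:00:05.706 [DEBUG] api.handler: Backup completed successfully [dur█
2024-01-15 00:00:06.692 [DEBUG] net.socket: Authentication token refreshed     ░
2024-01-15 00:00:07.501 [DEBUG] http.server: Cache hit for key                 ░
2024-01-15 00:00:07.012 [DEBUG] cache.redis: Rate limit applied to client      ░
2024-01-15 00:00:09.683 [INFO] queue.consumer: Connection established to databa░
2024-01-15 00:00:11.544 [INFO] auth.jwt: Backup completed successfully         ░
2024-01-15 00:00:15.934 [WARN] cache.redis: Retrying failed operation          ░
2024-01-15 00:00:20.971 [INFO] auth.jwt: Timeout waiting for response [client=6░
2024-01-15 00:00:20.887 [ERROR] queue.consumer: Worker thread started          ░
2024-01-15 00:00:23.447 [DEBUG] db.pool: Timeout waiting for response          ░
2024-01-15 00:00:23.629 [INFO] net.socket: File descriptor limit reached       ░
2024-01-15 00:00:23.863 [ERROR] net.socket: Authentication token refreshed     ░
2024-01-15 00:00:25.021 [DEBUG] worker.main: Backup completed successfully     ░
2024-01-15 00:00:27.205 [INFO] cache.redis: Authentication token refreshed     ░
2024-01-15 00:00:31.783 [DEBUG] worker.main: SSL certificate validated [req_id=░
2024-01-15 00:00:31.258 [INFO] api.handler: Memory usage at threshold          ░
2024-01-15 00:00:35.634 [WARN] cache.redis: Authentication token refreshed [req░
2024-01-15 00:00:39.687 [INFO] db.pool: Worker thread started [req_id=8828]    ░
2024-01-15 00:00:39.529 [INFO] net.socket: Authentication token refreshed      ░
2024-01-15 00:00:42.423 [DEBUG] http.server: Heartbeat received from peer      ░
                                                                               ░
                                                                               ░
                                                                               ░
                                                                               ░
                                                                               ░
                                                                               ░
                                                                               ▼


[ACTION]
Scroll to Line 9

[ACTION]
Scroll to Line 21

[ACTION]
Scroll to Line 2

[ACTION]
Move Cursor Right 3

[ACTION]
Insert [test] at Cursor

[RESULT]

202test█-01-15 00:00:05.350 [INFO] cache.redis: Garbage collection triggered [r▲
2024-01-15 00:00:05.706 [DEBUG] api.handler: Backup completed successfully [dur█
2024-01-15 00:00:06.692 [DEBUG] net.socket: Authentication token refreshed     ░
2024-01-15 00:00:07.501 [DEBUG] http.server: Cache hit for key                 ░
2024-01-15 00:00:07.012 [DEBUG] cache.redis: Rate limit applied to client      ░
2024-01-15 00:00:09.683 [INFO] queue.consumer: Connection established to databa░
2024-01-15 00:00:11.544 [INFO] auth.jwt: Backup completed successfully         ░
2024-01-15 00:00:15.934 [WARN] cache.redis: Retrying failed operation          ░
2024-01-15 00:00:20.971 [INFO] auth.jwt: Timeout waiting for response [client=6░
2024-01-15 00:00:20.887 [ERROR] queue.consumer: Worker thread started          ░
2024-01-15 00:00:23.447 [DEBUG] db.pool: Timeout waiting for response          ░
2024-01-15 00:00:23.629 [INFO] net.socket: File descriptor limit reached       ░
2024-01-15 00:00:23.863 [ERROR] net.socket: Authentication token refreshed     ░
2024-01-15 00:00:25.021 [DEBUG] worker.main: Backup completed successfully     ░
2024-01-15 00:00:27.205 [INFO] cache.redis: Authentication token refreshed     ░
2024-01-15 00:00:31.783 [DEBUG] worker.main: SSL certificate validated [req_id=░
2024-01-15 00:00:31.258 [INFO] api.handler: Memory usage at threshold          ░
2024-01-15 00:00:35.634 [WARN] cache.redis: Authentication token refreshed [req░
2024-01-15 00:00:39.687 [INFO] db.pool: Worker thread started [req_id=8828]    ░
2024-01-15 00:00:39.529 [INFO] net.socket: Authentication token refreshed      ░
2024-01-15 00:00:42.423 [DEBUG] http.server: Heartbeat received from peer      ░
                                                                               ░
                                                                               ░
                                                                               ░
                                                                               ░
                                                                               ░
                                                                               ░
                                                                               ▼
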